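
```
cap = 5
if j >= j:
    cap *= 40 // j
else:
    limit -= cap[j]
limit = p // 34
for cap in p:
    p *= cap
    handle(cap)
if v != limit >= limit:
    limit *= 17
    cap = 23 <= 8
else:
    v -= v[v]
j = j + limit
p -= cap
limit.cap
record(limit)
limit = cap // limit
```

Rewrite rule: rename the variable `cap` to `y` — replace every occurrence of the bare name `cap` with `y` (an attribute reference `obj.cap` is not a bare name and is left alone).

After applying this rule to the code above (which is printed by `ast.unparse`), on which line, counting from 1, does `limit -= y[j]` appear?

Transformed code:
y = 5
if j >= j:
    y *= 40 // j
else:
    limit -= y[j]
limit = p // 34
for y in p:
    p *= y
    handle(y)
if v != limit >= limit:
    limit *= 17
    y = 23 <= 8
else:
    v -= v[v]
j = j + limit
p -= y
limit.cap
record(limit)
limit = y // limit

5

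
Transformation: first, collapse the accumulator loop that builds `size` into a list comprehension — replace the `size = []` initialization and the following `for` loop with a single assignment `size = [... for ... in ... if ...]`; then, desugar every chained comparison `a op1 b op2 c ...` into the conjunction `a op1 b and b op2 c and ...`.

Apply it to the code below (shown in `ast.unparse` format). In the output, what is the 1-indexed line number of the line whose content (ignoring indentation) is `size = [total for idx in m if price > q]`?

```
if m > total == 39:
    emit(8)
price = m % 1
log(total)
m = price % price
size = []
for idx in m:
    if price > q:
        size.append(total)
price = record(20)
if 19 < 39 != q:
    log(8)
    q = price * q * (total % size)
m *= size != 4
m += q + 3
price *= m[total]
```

6

Transformed code:
if m > total and total == 39:
    emit(8)
price = m % 1
log(total)
m = price % price
size = [total for idx in m if price > q]
price = record(20)
if 19 < 39 and 39 != q:
    log(8)
    q = price * q * (total % size)
m *= size != 4
m += q + 3
price *= m[total]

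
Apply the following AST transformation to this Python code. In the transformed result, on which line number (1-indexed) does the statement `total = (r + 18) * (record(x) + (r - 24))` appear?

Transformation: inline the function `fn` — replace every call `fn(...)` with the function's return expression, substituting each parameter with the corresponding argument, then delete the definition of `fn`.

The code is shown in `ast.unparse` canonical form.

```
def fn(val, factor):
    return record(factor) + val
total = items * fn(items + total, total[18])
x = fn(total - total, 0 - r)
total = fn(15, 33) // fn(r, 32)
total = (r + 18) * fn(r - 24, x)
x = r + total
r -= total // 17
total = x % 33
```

4

Transformed code:
total = items * (record(total[18]) + (items + total))
x = record(0 - r) + (total - total)
total = (record(33) + 15) // (record(32) + r)
total = (r + 18) * (record(x) + (r - 24))
x = r + total
r -= total // 17
total = x % 33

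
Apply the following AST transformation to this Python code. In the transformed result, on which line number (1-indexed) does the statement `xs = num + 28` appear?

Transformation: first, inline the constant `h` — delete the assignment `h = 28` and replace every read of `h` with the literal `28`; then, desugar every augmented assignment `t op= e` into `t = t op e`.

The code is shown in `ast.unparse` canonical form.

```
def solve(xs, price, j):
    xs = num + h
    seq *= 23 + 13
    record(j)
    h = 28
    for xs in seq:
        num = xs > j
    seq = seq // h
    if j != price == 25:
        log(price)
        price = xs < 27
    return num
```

2

Transformed code:
def solve(xs, price, j):
    xs = num + 28
    seq = seq * (23 + 13)
    record(j)
    for xs in seq:
        num = xs > j
    seq = seq // 28
    if j != price == 25:
        log(price)
        price = xs < 27
    return num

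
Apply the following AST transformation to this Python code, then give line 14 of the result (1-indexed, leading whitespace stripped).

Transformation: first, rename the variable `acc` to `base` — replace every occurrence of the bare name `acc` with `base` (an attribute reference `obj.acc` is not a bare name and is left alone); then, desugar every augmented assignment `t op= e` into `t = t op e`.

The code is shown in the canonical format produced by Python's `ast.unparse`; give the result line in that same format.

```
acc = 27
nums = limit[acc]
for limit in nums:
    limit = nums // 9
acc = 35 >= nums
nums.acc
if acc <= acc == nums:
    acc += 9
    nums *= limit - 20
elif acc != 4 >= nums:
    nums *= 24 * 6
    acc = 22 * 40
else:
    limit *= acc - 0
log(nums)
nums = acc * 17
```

limit = limit * (base - 0)

Transformed code:
base = 27
nums = limit[base]
for limit in nums:
    limit = nums // 9
base = 35 >= nums
nums.acc
if base <= base == nums:
    base = base + 9
    nums = nums * (limit - 20)
elif base != 4 >= nums:
    nums = nums * (24 * 6)
    base = 22 * 40
else:
    limit = limit * (base - 0)
log(nums)
nums = base * 17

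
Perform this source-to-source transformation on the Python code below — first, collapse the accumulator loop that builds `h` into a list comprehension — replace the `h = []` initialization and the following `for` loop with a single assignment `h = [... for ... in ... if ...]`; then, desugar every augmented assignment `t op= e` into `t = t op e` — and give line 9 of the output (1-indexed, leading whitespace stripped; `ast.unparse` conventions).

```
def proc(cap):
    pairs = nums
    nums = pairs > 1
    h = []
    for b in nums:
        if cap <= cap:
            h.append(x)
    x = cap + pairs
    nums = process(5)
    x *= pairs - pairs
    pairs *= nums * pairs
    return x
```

Transformed code:
def proc(cap):
    pairs = nums
    nums = pairs > 1
    h = [x for b in nums if cap <= cap]
    x = cap + pairs
    nums = process(5)
    x = x * (pairs - pairs)
    pairs = pairs * (nums * pairs)
    return x

return x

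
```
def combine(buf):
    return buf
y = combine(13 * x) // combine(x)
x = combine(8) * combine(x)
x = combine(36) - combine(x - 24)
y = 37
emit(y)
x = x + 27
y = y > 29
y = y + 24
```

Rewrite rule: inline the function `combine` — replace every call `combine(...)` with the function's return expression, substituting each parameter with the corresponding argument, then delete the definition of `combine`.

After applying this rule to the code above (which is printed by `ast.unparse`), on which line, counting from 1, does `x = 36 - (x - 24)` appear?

Transformed code:
y = 13 * x // x
x = 8 * x
x = 36 - (x - 24)
y = 37
emit(y)
x = x + 27
y = y > 29
y = y + 24

3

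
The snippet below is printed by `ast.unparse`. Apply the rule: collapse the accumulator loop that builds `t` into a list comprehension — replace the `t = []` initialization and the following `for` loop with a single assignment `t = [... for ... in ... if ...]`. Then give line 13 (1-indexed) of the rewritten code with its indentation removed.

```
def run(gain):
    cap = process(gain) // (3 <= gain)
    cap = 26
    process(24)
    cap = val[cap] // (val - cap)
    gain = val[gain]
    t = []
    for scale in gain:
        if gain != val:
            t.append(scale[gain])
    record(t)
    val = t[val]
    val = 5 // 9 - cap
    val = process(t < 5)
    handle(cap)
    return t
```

return t

Transformed code:
def run(gain):
    cap = process(gain) // (3 <= gain)
    cap = 26
    process(24)
    cap = val[cap] // (val - cap)
    gain = val[gain]
    t = [scale[gain] for scale in gain if gain != val]
    record(t)
    val = t[val]
    val = 5 // 9 - cap
    val = process(t < 5)
    handle(cap)
    return t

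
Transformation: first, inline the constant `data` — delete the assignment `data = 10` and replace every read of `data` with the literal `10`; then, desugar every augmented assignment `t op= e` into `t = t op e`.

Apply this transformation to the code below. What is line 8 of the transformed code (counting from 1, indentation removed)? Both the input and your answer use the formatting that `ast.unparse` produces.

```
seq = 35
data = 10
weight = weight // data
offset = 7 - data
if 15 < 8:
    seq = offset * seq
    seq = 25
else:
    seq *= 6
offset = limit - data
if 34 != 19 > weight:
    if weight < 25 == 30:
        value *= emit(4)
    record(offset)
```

Transformed code:
seq = 35
weight = weight // 10
offset = 7 - 10
if 15 < 8:
    seq = offset * seq
    seq = 25
else:
    seq = seq * 6
offset = limit - 10
if 34 != 19 > weight:
    if weight < 25 == 30:
        value = value * emit(4)
    record(offset)

seq = seq * 6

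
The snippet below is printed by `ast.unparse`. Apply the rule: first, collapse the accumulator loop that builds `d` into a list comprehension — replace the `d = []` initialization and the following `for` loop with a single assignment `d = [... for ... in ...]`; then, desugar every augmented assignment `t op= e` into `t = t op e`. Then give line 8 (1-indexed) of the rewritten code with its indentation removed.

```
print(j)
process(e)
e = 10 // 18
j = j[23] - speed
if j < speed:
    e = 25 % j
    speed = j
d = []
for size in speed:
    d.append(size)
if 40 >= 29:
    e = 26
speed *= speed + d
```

Transformed code:
print(j)
process(e)
e = 10 // 18
j = j[23] - speed
if j < speed:
    e = 25 % j
    speed = j
d = [size for size in speed]
if 40 >= 29:
    e = 26
speed = speed * (speed + d)

d = [size for size in speed]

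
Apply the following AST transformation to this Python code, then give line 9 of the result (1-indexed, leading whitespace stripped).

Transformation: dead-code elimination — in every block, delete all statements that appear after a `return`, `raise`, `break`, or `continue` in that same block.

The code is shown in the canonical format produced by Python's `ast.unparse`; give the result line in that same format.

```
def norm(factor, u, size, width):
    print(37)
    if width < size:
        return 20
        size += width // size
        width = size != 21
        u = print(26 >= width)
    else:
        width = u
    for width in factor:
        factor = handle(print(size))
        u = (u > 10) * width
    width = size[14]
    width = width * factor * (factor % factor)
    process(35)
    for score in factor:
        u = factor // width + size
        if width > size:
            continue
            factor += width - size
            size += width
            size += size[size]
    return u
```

Transformed code:
def norm(factor, u, size, width):
    print(37)
    if width < size:
        return 20
    else:
        width = u
    for width in factor:
        factor = handle(print(size))
        u = (u > 10) * width
    width = size[14]
    width = width * factor * (factor % factor)
    process(35)
    for score in factor:
        u = factor // width + size
        if width > size:
            continue
    return u

u = (u > 10) * width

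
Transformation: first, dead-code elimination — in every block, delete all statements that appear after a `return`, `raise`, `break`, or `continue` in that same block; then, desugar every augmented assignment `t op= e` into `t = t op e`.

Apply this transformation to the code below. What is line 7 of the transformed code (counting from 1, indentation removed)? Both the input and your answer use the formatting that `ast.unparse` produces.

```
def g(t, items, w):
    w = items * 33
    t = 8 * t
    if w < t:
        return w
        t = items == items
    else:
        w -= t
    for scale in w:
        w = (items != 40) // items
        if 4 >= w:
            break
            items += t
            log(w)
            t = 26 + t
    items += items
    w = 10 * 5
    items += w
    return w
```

Transformed code:
def g(t, items, w):
    w = items * 33
    t = 8 * t
    if w < t:
        return w
    else:
        w = w - t
    for scale in w:
        w = (items != 40) // items
        if 4 >= w:
            break
    items = items + items
    w = 10 * 5
    items = items + w
    return w

w = w - t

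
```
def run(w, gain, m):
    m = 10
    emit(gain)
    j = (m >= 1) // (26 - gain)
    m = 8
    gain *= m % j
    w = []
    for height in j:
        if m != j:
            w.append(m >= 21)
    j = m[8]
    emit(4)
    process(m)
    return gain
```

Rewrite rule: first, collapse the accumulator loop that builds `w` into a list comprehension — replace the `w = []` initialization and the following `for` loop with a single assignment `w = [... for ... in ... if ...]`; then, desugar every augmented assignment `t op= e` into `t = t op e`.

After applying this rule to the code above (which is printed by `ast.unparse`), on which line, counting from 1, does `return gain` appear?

11

Transformed code:
def run(w, gain, m):
    m = 10
    emit(gain)
    j = (m >= 1) // (26 - gain)
    m = 8
    gain = gain * (m % j)
    w = [m >= 21 for height in j if m != j]
    j = m[8]
    emit(4)
    process(m)
    return gain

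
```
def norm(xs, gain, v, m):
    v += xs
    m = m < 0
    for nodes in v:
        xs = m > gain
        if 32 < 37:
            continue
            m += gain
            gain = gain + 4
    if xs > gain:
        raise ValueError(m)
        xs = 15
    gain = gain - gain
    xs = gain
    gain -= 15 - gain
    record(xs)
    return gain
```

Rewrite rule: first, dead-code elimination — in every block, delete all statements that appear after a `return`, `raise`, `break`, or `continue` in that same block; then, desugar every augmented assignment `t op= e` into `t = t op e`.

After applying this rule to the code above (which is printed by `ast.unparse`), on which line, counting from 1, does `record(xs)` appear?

Transformed code:
def norm(xs, gain, v, m):
    v = v + xs
    m = m < 0
    for nodes in v:
        xs = m > gain
        if 32 < 37:
            continue
    if xs > gain:
        raise ValueError(m)
    gain = gain - gain
    xs = gain
    gain = gain - (15 - gain)
    record(xs)
    return gain

13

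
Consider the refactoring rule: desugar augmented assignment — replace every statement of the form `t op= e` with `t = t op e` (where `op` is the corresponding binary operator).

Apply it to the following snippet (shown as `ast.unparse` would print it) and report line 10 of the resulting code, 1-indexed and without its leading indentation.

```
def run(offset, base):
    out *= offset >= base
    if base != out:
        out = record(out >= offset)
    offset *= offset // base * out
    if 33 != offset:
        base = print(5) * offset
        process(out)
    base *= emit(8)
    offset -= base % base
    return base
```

Transformed code:
def run(offset, base):
    out = out * (offset >= base)
    if base != out:
        out = record(out >= offset)
    offset = offset * (offset // base * out)
    if 33 != offset:
        base = print(5) * offset
        process(out)
    base = base * emit(8)
    offset = offset - base % base
    return base

offset = offset - base % base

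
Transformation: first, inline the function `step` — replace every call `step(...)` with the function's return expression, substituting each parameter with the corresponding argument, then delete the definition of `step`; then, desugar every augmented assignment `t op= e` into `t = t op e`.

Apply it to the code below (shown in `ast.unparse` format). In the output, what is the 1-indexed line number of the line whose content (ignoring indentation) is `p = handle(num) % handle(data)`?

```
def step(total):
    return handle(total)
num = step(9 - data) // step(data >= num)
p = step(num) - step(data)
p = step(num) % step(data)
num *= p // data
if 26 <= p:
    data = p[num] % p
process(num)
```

Transformed code:
num = handle(9 - data) // handle(data >= num)
p = handle(num) - handle(data)
p = handle(num) % handle(data)
num = num * (p // data)
if 26 <= p:
    data = p[num] % p
process(num)

3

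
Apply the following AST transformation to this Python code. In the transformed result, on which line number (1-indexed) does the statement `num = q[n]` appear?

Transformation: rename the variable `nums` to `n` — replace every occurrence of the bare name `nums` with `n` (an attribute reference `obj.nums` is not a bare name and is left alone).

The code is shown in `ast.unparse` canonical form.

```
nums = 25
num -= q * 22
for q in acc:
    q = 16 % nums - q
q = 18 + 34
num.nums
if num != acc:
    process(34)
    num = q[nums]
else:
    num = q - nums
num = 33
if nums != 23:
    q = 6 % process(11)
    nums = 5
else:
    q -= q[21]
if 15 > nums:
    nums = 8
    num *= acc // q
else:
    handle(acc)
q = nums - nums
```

Transformed code:
n = 25
num -= q * 22
for q in acc:
    q = 16 % n - q
q = 18 + 34
num.nums
if num != acc:
    process(34)
    num = q[n]
else:
    num = q - n
num = 33
if n != 23:
    q = 6 % process(11)
    n = 5
else:
    q -= q[21]
if 15 > n:
    n = 8
    num *= acc // q
else:
    handle(acc)
q = n - n

9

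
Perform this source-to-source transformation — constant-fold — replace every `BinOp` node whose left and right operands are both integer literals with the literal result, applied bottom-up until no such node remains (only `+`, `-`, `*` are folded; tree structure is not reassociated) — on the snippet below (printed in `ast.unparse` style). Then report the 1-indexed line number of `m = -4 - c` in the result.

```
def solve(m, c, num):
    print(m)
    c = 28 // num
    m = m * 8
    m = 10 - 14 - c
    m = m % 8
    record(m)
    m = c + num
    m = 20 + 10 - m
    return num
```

5

Transformed code:
def solve(m, c, num):
    print(m)
    c = 28 // num
    m = m * 8
    m = -4 - c
    m = m % 8
    record(m)
    m = c + num
    m = 30 - m
    return num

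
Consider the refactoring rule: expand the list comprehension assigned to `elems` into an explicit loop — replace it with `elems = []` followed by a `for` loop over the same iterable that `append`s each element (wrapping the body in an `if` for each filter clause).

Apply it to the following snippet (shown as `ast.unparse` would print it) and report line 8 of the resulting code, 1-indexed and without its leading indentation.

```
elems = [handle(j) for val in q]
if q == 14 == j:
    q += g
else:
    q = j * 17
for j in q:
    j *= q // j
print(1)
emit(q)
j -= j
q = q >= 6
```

for j in q:

Transformed code:
elems = []
for val in q:
    elems.append(handle(j))
if q == 14 == j:
    q += g
else:
    q = j * 17
for j in q:
    j *= q // j
print(1)
emit(q)
j -= j
q = q >= 6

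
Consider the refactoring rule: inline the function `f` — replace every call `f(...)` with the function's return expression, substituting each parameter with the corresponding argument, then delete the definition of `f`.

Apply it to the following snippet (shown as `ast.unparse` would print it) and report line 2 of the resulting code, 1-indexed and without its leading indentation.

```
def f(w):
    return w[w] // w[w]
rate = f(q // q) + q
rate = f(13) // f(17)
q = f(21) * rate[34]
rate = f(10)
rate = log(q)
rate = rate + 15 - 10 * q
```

rate = 13[13] // 13[13] // (17[17] // 17[17])

Transformed code:
rate = (q // q)[q // q] // (q // q)[q // q] + q
rate = 13[13] // 13[13] // (17[17] // 17[17])
q = 21[21] // 21[21] * rate[34]
rate = 10[10] // 10[10]
rate = log(q)
rate = rate + 15 - 10 * q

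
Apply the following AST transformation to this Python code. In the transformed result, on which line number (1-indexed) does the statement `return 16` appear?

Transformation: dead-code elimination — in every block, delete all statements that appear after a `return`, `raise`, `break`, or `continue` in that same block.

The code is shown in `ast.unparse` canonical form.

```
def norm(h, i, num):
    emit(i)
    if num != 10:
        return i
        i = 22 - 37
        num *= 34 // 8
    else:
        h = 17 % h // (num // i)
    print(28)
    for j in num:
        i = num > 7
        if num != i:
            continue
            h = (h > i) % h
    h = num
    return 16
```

13

Transformed code:
def norm(h, i, num):
    emit(i)
    if num != 10:
        return i
    else:
        h = 17 % h // (num // i)
    print(28)
    for j in num:
        i = num > 7
        if num != i:
            continue
    h = num
    return 16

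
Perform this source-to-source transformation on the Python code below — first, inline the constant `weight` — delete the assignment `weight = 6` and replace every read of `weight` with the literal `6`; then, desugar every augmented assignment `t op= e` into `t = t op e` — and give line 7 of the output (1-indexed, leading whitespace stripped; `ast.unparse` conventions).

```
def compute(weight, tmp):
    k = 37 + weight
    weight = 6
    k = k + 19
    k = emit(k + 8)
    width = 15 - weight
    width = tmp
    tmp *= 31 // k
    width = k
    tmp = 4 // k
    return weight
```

Transformed code:
def compute(weight, tmp):
    k = 37 + 6
    k = k + 19
    k = emit(k + 8)
    width = 15 - 6
    width = tmp
    tmp = tmp * (31 // k)
    width = k
    tmp = 4 // k
    return 6

tmp = tmp * (31 // k)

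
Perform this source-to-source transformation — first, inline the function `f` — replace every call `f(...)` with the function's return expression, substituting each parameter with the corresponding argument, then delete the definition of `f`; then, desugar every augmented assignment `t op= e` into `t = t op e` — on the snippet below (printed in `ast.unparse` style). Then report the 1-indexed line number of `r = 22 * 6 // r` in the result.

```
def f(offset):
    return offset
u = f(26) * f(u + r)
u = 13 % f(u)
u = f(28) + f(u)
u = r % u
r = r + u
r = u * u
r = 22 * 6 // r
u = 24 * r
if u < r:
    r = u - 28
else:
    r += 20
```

7

Transformed code:
u = 26 * (u + r)
u = 13 % u
u = 28 + u
u = r % u
r = r + u
r = u * u
r = 22 * 6 // r
u = 24 * r
if u < r:
    r = u - 28
else:
    r = r + 20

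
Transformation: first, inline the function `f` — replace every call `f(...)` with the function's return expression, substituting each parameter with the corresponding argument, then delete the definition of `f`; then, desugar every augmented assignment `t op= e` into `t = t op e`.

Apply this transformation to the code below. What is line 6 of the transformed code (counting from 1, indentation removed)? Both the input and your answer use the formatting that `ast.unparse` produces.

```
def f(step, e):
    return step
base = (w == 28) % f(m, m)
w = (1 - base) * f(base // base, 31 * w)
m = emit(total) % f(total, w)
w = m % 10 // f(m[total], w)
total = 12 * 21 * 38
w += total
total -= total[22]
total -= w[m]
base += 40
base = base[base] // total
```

Transformed code:
base = (w == 28) % m
w = (1 - base) * (base // base)
m = emit(total) % total
w = m % 10 // m[total]
total = 12 * 21 * 38
w = w + total
total = total - total[22]
total = total - w[m]
base = base + 40
base = base[base] // total

w = w + total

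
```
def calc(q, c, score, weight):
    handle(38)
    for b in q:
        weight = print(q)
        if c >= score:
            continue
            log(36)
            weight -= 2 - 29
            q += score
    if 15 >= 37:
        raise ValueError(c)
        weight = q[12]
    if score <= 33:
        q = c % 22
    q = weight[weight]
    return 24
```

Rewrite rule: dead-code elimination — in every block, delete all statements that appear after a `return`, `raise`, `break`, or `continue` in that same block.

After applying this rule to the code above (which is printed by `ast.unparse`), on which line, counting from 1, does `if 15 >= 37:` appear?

Transformed code:
def calc(q, c, score, weight):
    handle(38)
    for b in q:
        weight = print(q)
        if c >= score:
            continue
    if 15 >= 37:
        raise ValueError(c)
    if score <= 33:
        q = c % 22
    q = weight[weight]
    return 24

7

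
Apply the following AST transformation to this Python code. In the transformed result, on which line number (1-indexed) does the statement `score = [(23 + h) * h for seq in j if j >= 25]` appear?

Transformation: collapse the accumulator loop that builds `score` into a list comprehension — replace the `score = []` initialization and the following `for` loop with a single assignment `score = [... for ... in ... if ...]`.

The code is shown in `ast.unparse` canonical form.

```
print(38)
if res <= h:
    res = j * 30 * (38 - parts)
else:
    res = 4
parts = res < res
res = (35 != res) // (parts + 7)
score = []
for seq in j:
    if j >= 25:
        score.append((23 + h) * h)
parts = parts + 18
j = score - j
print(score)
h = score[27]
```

8

Transformed code:
print(38)
if res <= h:
    res = j * 30 * (38 - parts)
else:
    res = 4
parts = res < res
res = (35 != res) // (parts + 7)
score = [(23 + h) * h for seq in j if j >= 25]
parts = parts + 18
j = score - j
print(score)
h = score[27]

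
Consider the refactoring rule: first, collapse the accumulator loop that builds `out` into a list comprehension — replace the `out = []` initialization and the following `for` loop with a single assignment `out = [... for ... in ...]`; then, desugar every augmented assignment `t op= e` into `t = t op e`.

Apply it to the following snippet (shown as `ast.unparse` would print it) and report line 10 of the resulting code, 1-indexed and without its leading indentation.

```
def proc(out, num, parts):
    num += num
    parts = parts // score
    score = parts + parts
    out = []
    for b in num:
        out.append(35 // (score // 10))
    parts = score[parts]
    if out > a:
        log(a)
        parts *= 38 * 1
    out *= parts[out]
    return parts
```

Transformed code:
def proc(out, num, parts):
    num = num + num
    parts = parts // score
    score = parts + parts
    out = [35 // (score // 10) for b in num]
    parts = score[parts]
    if out > a:
        log(a)
        parts = parts * (38 * 1)
    out = out * parts[out]
    return parts

out = out * parts[out]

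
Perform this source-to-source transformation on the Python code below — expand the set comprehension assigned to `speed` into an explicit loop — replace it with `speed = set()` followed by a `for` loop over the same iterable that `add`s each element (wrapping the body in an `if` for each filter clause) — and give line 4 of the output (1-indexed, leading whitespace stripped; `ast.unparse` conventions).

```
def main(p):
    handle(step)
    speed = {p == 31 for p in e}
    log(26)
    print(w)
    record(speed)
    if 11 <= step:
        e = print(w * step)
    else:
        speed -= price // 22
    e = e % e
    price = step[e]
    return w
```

Transformed code:
def main(p):
    handle(step)
    speed = set()
    for p in e:
        speed.add(p == 31)
    log(26)
    print(w)
    record(speed)
    if 11 <= step:
        e = print(w * step)
    else:
        speed -= price // 22
    e = e % e
    price = step[e]
    return w

for p in e:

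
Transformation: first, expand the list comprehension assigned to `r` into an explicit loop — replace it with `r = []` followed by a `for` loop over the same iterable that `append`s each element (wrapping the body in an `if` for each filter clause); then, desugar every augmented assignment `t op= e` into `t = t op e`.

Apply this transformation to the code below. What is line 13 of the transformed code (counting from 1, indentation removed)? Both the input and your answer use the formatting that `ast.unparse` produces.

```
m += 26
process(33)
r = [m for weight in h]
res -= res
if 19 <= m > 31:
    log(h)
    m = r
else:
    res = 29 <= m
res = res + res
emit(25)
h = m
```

emit(25)

Transformed code:
m = m + 26
process(33)
r = []
for weight in h:
    r.append(m)
res = res - res
if 19 <= m > 31:
    log(h)
    m = r
else:
    res = 29 <= m
res = res + res
emit(25)
h = m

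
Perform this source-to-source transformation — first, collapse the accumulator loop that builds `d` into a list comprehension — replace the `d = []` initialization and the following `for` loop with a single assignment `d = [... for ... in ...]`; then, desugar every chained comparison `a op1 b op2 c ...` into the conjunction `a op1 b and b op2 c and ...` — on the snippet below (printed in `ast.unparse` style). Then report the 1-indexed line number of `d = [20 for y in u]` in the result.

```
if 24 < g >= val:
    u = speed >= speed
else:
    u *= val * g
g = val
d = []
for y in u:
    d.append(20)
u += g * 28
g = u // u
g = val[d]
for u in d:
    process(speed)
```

6

Transformed code:
if 24 < g and g >= val:
    u = speed >= speed
else:
    u *= val * g
g = val
d = [20 for y in u]
u += g * 28
g = u // u
g = val[d]
for u in d:
    process(speed)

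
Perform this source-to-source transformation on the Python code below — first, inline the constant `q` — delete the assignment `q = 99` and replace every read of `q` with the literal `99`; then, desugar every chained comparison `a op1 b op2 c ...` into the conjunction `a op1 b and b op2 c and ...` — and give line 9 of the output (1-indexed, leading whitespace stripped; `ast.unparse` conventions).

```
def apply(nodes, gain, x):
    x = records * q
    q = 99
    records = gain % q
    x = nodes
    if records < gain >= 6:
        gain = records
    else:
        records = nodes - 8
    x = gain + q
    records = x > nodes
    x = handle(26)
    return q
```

Transformed code:
def apply(nodes, gain, x):
    x = records * 99
    records = gain % 99
    x = nodes
    if records < gain and gain >= 6:
        gain = records
    else:
        records = nodes - 8
    x = gain + 99
    records = x > nodes
    x = handle(26)
    return 99

x = gain + 99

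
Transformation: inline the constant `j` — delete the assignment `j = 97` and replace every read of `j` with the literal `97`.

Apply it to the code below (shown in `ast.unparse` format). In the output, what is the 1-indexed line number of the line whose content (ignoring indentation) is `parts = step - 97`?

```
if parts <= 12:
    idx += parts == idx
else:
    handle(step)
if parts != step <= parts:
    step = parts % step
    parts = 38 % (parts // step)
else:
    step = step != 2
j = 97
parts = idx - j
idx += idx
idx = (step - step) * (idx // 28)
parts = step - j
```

13

Transformed code:
if parts <= 12:
    idx += parts == idx
else:
    handle(step)
if parts != step <= parts:
    step = parts % step
    parts = 38 % (parts // step)
else:
    step = step != 2
parts = idx - 97
idx += idx
idx = (step - step) * (idx // 28)
parts = step - 97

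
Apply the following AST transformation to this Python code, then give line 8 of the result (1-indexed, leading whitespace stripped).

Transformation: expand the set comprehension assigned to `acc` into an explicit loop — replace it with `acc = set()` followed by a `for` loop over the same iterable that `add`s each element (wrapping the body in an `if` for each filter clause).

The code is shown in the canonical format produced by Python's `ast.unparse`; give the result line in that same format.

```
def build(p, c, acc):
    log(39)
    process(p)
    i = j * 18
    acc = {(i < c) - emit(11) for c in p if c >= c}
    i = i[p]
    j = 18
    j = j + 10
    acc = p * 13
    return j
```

Transformed code:
def build(p, c, acc):
    log(39)
    process(p)
    i = j * 18
    acc = set()
    for c in p:
        if c >= c:
            acc.add((i < c) - emit(11))
    i = i[p]
    j = 18
    j = j + 10
    acc = p * 13
    return j

acc.add((i < c) - emit(11))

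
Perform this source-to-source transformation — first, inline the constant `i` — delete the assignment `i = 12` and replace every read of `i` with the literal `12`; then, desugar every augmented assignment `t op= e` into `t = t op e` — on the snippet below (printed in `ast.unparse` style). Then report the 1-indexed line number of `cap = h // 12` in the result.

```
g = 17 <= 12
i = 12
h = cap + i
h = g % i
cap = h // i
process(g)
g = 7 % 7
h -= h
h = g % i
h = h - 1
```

Transformed code:
g = 17 <= 12
h = cap + 12
h = g % 12
cap = h // 12
process(g)
g = 7 % 7
h = h - h
h = g % 12
h = h - 1

4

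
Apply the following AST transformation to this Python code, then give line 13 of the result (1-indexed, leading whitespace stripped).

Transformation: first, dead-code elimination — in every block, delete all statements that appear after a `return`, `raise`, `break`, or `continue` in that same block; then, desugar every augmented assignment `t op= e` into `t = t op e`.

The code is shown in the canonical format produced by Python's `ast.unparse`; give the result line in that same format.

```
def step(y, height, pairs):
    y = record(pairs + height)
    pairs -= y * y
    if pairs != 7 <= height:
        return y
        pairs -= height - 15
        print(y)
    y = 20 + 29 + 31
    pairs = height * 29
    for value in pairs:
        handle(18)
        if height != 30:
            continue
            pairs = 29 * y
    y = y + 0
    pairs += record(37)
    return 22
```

Transformed code:
def step(y, height, pairs):
    y = record(pairs + height)
    pairs = pairs - y * y
    if pairs != 7 <= height:
        return y
    y = 20 + 29 + 31
    pairs = height * 29
    for value in pairs:
        handle(18)
        if height != 30:
            continue
    y = y + 0
    pairs = pairs + record(37)
    return 22

pairs = pairs + record(37)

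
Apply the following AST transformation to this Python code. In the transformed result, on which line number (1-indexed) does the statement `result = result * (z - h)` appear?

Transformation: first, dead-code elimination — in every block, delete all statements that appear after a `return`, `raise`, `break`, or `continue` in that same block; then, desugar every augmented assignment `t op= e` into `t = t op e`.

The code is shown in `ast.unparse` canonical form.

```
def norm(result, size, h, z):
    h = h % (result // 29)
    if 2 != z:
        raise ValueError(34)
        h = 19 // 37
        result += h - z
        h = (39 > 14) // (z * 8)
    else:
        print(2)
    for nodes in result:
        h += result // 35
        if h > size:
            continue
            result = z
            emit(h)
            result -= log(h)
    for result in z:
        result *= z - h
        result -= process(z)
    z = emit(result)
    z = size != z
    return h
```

Transformed code:
def norm(result, size, h, z):
    h = h % (result // 29)
    if 2 != z:
        raise ValueError(34)
    else:
        print(2)
    for nodes in result:
        h = h + result // 35
        if h > size:
            continue
    for result in z:
        result = result * (z - h)
        result = result - process(z)
    z = emit(result)
    z = size != z
    return h

12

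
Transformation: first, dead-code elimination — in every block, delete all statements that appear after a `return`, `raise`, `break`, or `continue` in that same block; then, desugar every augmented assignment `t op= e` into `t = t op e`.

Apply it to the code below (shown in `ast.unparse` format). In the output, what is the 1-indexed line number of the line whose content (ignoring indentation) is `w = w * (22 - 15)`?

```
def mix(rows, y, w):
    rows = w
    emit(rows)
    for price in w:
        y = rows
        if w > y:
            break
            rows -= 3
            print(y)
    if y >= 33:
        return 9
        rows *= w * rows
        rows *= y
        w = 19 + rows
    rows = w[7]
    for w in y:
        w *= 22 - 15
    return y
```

12

Transformed code:
def mix(rows, y, w):
    rows = w
    emit(rows)
    for price in w:
        y = rows
        if w > y:
            break
    if y >= 33:
        return 9
    rows = w[7]
    for w in y:
        w = w * (22 - 15)
    return y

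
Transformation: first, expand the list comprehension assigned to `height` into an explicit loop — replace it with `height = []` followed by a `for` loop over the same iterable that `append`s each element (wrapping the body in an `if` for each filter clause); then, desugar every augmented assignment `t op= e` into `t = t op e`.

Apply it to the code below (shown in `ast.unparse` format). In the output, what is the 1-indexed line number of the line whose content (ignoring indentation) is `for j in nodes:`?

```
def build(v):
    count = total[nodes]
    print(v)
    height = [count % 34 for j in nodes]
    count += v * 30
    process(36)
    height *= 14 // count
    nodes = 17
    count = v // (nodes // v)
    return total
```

5

Transformed code:
def build(v):
    count = total[nodes]
    print(v)
    height = []
    for j in nodes:
        height.append(count % 34)
    count = count + v * 30
    process(36)
    height = height * (14 // count)
    nodes = 17
    count = v // (nodes // v)
    return total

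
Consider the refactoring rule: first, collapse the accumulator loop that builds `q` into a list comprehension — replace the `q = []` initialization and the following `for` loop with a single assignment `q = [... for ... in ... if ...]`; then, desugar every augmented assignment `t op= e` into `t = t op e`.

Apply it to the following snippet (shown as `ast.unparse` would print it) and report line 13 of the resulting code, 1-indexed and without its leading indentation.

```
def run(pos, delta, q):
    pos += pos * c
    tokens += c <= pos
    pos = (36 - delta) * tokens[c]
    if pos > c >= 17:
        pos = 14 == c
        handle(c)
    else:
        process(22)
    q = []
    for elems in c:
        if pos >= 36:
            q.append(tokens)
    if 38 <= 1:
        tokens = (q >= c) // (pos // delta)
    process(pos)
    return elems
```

Transformed code:
def run(pos, delta, q):
    pos = pos + pos * c
    tokens = tokens + (c <= pos)
    pos = (36 - delta) * tokens[c]
    if pos > c >= 17:
        pos = 14 == c
        handle(c)
    else:
        process(22)
    q = [tokens for elems in c if pos >= 36]
    if 38 <= 1:
        tokens = (q >= c) // (pos // delta)
    process(pos)
    return elems

process(pos)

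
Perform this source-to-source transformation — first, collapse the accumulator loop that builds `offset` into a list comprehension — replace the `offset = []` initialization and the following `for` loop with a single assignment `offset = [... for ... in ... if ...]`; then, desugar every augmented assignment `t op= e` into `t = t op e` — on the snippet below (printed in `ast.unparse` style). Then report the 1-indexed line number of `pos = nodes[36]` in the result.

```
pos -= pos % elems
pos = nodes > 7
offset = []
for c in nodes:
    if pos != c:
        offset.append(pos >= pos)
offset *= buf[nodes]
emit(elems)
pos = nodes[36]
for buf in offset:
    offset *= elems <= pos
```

6

Transformed code:
pos = pos - pos % elems
pos = nodes > 7
offset = [pos >= pos for c in nodes if pos != c]
offset = offset * buf[nodes]
emit(elems)
pos = nodes[36]
for buf in offset:
    offset = offset * (elems <= pos)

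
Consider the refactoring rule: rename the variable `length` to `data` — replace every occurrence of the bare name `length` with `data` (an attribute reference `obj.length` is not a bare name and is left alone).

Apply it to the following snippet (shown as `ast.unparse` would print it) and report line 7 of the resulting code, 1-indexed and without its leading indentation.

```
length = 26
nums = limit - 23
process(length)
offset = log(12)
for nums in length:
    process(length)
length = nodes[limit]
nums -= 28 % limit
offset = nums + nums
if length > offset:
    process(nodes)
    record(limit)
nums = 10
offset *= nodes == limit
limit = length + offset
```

data = nodes[limit]

Transformed code:
data = 26
nums = limit - 23
process(data)
offset = log(12)
for nums in data:
    process(data)
data = nodes[limit]
nums -= 28 % limit
offset = nums + nums
if data > offset:
    process(nodes)
    record(limit)
nums = 10
offset *= nodes == limit
limit = data + offset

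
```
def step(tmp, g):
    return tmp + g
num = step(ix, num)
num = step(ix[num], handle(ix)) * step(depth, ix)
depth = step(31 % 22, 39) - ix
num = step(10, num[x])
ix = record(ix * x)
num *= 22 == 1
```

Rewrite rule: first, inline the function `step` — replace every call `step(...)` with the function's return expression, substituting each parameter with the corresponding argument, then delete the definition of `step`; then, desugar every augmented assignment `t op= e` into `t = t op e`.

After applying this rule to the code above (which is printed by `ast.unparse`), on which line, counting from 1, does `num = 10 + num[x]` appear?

Transformed code:
num = ix + num
num = (ix[num] + handle(ix)) * (depth + ix)
depth = 31 % 22 + 39 - ix
num = 10 + num[x]
ix = record(ix * x)
num = num * (22 == 1)

4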